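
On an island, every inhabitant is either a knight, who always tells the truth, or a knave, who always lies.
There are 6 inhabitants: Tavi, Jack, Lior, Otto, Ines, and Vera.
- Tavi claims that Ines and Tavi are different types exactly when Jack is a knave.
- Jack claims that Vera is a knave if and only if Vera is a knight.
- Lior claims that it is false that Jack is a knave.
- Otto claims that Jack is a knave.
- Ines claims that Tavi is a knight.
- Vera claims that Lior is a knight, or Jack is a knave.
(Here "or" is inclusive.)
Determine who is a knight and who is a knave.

Tavi is a knave, Jack is a knave, Lior is a knave, Otto is a knight, Ines is a knave, and Vera is a knight.

Tavi is a knave, so "Ines and Tavi are different types exactly when Jack is a knave" must be False — and it is.
Jack is a knave, and the claim "Vera is a knave if and only if Vera is a knight" is indeed False.
Since Lior is a knave, "it is false that Jack is a knave" needs to be False, which holds.
Otto (knight): "Jack is a knave" — True. ✓
Ines (knave): "Tavi is a knight" — False. ✓
Vera is a knight, so "Lior is a knight, or Jack is a knave" must be True — and it is.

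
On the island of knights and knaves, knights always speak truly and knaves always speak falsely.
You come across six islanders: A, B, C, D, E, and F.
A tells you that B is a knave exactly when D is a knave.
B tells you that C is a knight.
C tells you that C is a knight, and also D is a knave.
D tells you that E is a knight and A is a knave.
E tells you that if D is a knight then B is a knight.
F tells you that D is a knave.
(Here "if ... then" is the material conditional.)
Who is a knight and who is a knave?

A is a knight, so "B is a knave exactly when D is a knave" must be true — and it is.
B (knave): "C is a knight" — false. ✓
C is a knave; "C is a knight, and also D is a knave" is false, as required.
Since D is a knave, "E is a knight and A is a knave" needs to be false, which holds.
Since E is a knight, "if D is a knight then B is a knight" needs to be true, which holds.
As a knight, F's statement "D is a knave" should be true; it is.

A is a knight, B is a knave, C is a knave, D is a knave, E is a knight, and F is a knight.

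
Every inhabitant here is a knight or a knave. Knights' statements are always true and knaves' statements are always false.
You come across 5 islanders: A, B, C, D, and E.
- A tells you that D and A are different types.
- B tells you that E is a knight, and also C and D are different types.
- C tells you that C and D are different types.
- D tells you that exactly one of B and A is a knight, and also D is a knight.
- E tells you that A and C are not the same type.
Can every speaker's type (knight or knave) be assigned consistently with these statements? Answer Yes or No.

Yes

One consistent assignment: A=knight, B=knave, C=knight, D=knave, E=knave.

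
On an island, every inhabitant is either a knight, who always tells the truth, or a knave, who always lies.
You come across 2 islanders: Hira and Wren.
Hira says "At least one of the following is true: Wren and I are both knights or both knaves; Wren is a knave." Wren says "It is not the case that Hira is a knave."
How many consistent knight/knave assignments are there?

1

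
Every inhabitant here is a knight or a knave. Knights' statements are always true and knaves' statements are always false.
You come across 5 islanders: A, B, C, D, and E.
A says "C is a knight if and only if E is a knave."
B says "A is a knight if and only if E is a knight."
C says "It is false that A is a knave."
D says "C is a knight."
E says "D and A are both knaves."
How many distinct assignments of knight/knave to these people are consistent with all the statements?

1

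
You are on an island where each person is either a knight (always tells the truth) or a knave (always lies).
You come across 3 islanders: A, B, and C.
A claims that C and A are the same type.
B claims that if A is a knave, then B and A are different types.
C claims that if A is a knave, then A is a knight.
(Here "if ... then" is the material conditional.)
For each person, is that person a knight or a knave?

Knights: A, B, and C. Knaves: none.

A is a knight, so "C and A are the same type" must be True — and it is.
As a knight, B's statement "if A is a knave, then B and A are different types" should be True; it is.
Since C is a knight, "if A is a knave, then A is a knight" needs to be True, which holds.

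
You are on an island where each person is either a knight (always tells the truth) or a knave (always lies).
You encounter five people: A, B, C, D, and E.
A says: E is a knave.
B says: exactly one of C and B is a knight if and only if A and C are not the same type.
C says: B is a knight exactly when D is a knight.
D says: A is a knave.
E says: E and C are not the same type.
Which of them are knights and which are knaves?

A is a knight, and the claim "E is a knave" is indeed True.
B is a knight, and the claim "exactly one of C and B is a knight if and only if A and C are not the same type" is indeed True.
C is a knave, and the claim "B is a knight exactly when D is a knight" is indeed False.
Since D is a knave, "A is a knave" needs to be False, which holds.
E (knave): "E and C are not the same type" — False. ✓

A is a knight, B is a knight, C is a knave, D is a knave, and E is a knave.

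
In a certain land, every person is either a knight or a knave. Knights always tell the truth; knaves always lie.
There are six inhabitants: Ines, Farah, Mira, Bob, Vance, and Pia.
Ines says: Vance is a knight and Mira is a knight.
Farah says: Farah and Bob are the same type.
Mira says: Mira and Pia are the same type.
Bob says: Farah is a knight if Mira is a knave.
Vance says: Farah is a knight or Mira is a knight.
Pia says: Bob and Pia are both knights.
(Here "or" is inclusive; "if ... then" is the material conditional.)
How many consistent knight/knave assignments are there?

Consistent assignments:
  Ines=knight, Farah=knight, Mira=knight, Bob=knight, Vance=knight, Pia=knight
  Ines=knight, Farah=knave, Mira=knight, Bob=knight, Vance=knight, Pia=knight
  Ines=knave, Farah=knight, Mira=knave, Bob=knight, Vance=knight, Pia=knight

3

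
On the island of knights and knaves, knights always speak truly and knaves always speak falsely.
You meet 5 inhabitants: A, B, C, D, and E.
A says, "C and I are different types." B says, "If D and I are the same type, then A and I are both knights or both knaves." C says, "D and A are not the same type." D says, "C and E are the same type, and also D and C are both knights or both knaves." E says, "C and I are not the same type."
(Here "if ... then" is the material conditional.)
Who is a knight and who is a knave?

A is a knave; "C and I are different types" is false, as required.
B (knight): "if D and I are the same type, then A and I are both knights or both knaves" — True. ✓
C is a knave, so "D and A are not the same type" must be false — and it is.
D is a knave, and the claim "C and E are the same type, and also D and C are both knights or both knaves" is indeed false.
E is a knight, so "C and I are not the same type" must be True — and it is.

Knights: B and E. Knaves: A, C, and D.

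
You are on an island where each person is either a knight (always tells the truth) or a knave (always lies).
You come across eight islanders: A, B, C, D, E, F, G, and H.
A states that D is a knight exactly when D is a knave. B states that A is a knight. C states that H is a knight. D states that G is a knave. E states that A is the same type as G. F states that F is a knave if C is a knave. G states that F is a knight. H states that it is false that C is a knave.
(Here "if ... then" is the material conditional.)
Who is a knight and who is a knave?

A is a knave, so "D is a knight exactly when D is a knave" must be False — and it is.
Since B is a knave, "A is a knight" needs to be False, which holds.
C (knight): "H is a knight" — True. ✓
D is a knave; "G is a knave" is False, as required.
E is a knave, and the claim "A is the same type as G" is indeed False.
Since F is a knight, "F is a knave if C is a knave" needs to be True, which holds.
As a knight, G's statement "F is a knight" should be True; it is.
H (knight): "it is false that C is a knave" — True. ✓

Knights: C, F, G, and H. Knaves: A, B, D, and E.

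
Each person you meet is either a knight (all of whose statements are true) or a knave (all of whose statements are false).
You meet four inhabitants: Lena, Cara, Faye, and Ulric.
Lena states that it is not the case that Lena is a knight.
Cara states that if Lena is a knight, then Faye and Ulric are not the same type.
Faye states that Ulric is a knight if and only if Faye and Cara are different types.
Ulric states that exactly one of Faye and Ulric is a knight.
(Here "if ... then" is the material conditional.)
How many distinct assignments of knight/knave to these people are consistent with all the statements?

0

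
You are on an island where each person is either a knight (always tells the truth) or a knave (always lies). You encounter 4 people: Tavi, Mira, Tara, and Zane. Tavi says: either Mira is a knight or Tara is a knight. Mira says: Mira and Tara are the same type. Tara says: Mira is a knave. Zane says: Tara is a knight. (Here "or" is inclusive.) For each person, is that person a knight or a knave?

Tavi is a knight, and the claim "either Mira is a knight or Tara is a knight" is indeed True.
Mira is a knave; "Mira and Tara are the same type" is False, as required.
Tara (knight): "Mira is a knave" — True. ✓
Zane is a knight, so "Tara is a knight" must be True — and it is.

Tavi is a knight, Mira is a knave, Tara is a knight, and Zane is a knight.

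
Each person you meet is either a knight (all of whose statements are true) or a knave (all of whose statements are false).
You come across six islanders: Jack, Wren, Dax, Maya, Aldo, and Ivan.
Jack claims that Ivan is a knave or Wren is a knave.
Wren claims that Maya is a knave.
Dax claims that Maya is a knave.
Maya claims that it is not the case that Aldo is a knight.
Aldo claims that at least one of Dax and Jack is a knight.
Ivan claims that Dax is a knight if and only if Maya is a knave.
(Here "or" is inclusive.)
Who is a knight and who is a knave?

Jack is a knave, Wren is a knight, Dax is a knight, Maya is a knave, Aldo is a knight, and Ivan is a knight.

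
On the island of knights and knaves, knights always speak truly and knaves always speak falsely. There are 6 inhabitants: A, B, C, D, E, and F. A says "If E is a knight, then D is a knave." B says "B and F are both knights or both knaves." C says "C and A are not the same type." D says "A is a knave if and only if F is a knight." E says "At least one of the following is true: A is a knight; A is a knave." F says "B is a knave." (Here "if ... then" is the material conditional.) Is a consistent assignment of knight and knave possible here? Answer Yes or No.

Yes

One consistent assignment: A=knave, B=knave, C=knight, D=knight, E=knight, F=knight.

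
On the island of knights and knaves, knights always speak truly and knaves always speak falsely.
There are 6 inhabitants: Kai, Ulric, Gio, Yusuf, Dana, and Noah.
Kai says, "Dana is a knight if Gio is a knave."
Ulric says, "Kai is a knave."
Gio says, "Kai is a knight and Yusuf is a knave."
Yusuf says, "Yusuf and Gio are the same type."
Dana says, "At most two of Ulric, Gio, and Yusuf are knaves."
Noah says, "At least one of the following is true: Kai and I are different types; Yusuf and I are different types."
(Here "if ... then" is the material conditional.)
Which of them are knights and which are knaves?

Since Kai is a knight, "Dana is a knight if Gio is a knave" needs to be True, which holds.
Since Ulric is a knave, "Kai is a knave" needs to be false, which holds.
Gio is a knight, and the claim "Kai is a knight and Yusuf is a knave" is indeed True.
Yusuf is a knave, so "Yusuf and Gio are the same type" must be false — and it is.
Dana is a knight, so "at most two of Ulric, Gio, and Yusuf are knaves" must be True — and it is.
Noah (knight): "at least one of the following is true: Kai and I are different types; Yusuf and I are different types" — True. ✓

Kai is a knight, Ulric is a knave, Gio is a knight, Yusuf is a knave, Dana is a knight, and Noah is a knight.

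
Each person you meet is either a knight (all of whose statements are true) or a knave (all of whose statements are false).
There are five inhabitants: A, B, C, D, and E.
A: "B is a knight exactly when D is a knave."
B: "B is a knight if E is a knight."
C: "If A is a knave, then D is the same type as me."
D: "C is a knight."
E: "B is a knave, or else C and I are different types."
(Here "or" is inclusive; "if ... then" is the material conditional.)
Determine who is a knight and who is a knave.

A is a knight, so "B is a knight exactly when D is a knave" must be true — and it is.
As a knave, B's statement "B is a knight if E is a knight" should be false; it is.
C is a knight, and the claim "if A is a knave, then D is the same type as me" is indeed true.
As a knight, D's statement "C is a knight" should be true; it is.
Since E is a knight, "B is a knave, or else C and I are different types" needs to be true, which holds.

A is a knight, B is a knave, C is a knight, D is a knight, and E is a knight.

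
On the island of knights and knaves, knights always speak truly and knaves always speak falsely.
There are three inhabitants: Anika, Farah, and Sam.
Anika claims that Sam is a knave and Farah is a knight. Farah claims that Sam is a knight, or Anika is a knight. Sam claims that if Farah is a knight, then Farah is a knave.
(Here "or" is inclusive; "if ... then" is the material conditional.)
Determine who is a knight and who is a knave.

Anika is a knight, Farah is a knight, and Sam is a knave.

As a knight, Anika's statement "Sam is a knave and Farah is a knight" should be true; it is.
As a knight, Farah's statement "Sam is a knight, or Anika is a knight" should be true; it is.
As a knave, Sam's statement "if Farah is a knight, then Farah is a knave" should be False; it is.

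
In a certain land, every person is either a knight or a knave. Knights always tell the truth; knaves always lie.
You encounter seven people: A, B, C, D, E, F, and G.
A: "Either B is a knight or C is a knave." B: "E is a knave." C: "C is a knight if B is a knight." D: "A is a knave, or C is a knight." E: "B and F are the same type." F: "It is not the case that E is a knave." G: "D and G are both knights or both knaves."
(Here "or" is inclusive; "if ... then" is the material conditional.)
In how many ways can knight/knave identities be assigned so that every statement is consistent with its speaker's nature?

Consistent assignments:
  A=knight, B=knight, C=knight, D=knight, E=knave, F=knave, G=knight
  A=knight, B=knight, C=knight, D=knight, E=knave, F=knave, G=knave

2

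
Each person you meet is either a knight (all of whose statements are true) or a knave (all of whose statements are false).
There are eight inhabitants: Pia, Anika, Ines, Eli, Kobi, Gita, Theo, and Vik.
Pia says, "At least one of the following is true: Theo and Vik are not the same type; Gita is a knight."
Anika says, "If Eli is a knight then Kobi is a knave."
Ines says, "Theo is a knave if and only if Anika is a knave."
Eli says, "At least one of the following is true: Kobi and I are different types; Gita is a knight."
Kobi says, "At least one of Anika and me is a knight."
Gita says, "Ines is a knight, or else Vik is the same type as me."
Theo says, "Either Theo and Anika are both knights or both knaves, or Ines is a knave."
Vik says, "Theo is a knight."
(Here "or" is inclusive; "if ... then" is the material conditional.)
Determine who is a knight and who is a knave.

Pia (knight): "at least one of the following is true: Theo and Vik are not the same type; Gita is a knight" — True. ✓
Anika is a knave; "if Eli is a knight then Kobi is a knave" is False, as required.
Ines is a knave; "Theo is a knave if and only if Anika is a knave" is False, as required.
Eli is a knight, and the claim "at least one of the following is true: Kobi and I are different types; Gita is a knight" is indeed True.
Kobi is a knight, and the claim "at least one of Anika and me is a knight" is indeed True.
Gita (knight): "Ines is a knight, or else Vik is the same type as me" — True. ✓
Theo is a knight, and the claim "either Theo and Anika are both knights or both knaves, or Ines is a knave" is indeed True.
Since Vik is a knight, "Theo is a knight" needs to be True, which holds.

Pia is a knight, Anika is a knave, Ines is a knave, Eli is a knight, Kobi is a knight, Gita is a knight, Theo is a knight, and Vik is a knight.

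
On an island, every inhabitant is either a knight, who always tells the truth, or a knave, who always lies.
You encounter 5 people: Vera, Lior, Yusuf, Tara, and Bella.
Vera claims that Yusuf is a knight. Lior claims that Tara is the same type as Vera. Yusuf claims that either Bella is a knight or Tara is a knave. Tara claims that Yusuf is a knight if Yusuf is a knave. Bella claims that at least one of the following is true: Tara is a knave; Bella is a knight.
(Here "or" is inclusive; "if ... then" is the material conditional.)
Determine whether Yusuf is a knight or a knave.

Yusuf is a knight.

Consistent assignments: {Vera=knight, Lior=knight, Yusuf=knight, Tara=knight, Bella=knight}
In every consistent assignment, Yusuf is a knight.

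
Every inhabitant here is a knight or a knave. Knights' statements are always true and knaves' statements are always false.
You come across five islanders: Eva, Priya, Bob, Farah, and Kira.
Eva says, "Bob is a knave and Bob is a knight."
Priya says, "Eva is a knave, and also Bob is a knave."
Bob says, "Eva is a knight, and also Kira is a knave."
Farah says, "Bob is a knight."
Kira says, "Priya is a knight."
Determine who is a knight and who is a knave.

Knights: Priya and Kira. Knaves: Eva, Bob, and Farah.

Suppose Eva is a knight. Then Eva's statement "Bob is a knave and Bob is a knight" would have to be true. Checking the 16 ways to assign the others, none is consistent with every speaker.
(For instance, with Priya=knight, Bob=knave, Farah=knave, Kira=knight, Eva's claim "Bob is a knave and Bob is a knight" comes out false where it would need to be true.)
So Eva must be a knave, making "Bob is a knave and Bob is a knight" false. Taking Eva=knave, Priya=knight, Bob=knave, Farah=knave, Kira=knight, each remaining statement checks out:
  Priya (knight): "Eva is a knave, and also Bob is a knave" — true. ✓
  Bob (knave): "Eva is a knight, and also Kira is a knave" — false. ✓
  Farah (knave): "Bob is a knight" — false. ✓
  Kira (knight): "Priya is a knight" — true. ✓
This is the unique consistent assignment.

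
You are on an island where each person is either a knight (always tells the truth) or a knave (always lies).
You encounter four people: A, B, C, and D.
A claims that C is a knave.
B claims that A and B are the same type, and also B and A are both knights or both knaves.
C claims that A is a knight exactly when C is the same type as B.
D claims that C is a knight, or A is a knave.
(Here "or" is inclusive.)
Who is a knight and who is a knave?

Suppose A is a knave. Then A's statement "C is a knave" would have to be false. Checking the 8 ways to assign the others, none is consistent with every speaker.
(For instance, with B=knight, C=knave, D=knave, A's claim "C is a knave" comes out true where it would need to be false.)
So A must be a knight, making "C is a knave" true. Taking A=knight, B=knight, C=knave, D=knave, each remaining statement checks out:
  B (knight): "A and B are the same type, and also B and A are both knights or both knaves" — true. ✓
  C (knave): "A is a knight exactly when C is the same type as B" — false. ✓
  D (knave): "C is a knight, or A is a knave" — false. ✓
This is the unique consistent assignment.

A is a knight, B is a knight, C is a knave, and D is a knave.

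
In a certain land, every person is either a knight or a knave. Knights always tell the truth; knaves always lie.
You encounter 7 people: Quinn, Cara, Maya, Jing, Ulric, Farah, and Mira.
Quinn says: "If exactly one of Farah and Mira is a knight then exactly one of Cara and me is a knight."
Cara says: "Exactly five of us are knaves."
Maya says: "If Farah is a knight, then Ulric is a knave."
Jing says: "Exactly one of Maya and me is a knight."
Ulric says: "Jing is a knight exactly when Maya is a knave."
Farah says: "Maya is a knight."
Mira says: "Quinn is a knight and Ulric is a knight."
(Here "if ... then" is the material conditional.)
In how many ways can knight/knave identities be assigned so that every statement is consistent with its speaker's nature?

0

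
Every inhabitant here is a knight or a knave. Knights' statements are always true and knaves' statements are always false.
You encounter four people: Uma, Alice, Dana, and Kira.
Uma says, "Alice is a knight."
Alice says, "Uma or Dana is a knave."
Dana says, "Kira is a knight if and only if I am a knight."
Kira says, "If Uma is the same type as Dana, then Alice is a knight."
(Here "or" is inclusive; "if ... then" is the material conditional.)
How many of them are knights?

3

The unique consistent assignment is Uma=knight, Alice=knight, Dana=knave, Kira=knight.
That has 3 knights.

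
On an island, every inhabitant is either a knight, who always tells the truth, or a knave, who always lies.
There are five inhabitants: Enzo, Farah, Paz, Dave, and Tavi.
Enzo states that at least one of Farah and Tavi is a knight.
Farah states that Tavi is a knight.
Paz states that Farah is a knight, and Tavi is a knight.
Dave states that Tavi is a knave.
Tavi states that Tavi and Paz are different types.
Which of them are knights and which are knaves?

Enzo is a knave, Farah is a knave, Paz is a knave, Dave is a knight, and Tavi is a knave.

Enzo is a knave, so "at least one of Farah and Tavi is a knight" must be false — and it is.
As a knave, Farah's statement "Tavi is a knight" should be false; it is.
Paz (knave): "Farah is a knight, and Tavi is a knight" — false. ✓
Dave is a knight, and the claim "Tavi is a knave" is indeed True.
Since Tavi is a knave, "Tavi and Paz are different types" needs to be false, which holds.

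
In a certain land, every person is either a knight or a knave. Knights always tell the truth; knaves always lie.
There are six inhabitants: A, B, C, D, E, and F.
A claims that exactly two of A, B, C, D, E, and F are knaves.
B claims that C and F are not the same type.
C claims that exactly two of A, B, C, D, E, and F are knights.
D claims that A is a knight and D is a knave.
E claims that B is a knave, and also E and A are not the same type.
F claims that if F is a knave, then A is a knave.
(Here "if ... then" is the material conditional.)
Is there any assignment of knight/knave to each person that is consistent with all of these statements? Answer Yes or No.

Yes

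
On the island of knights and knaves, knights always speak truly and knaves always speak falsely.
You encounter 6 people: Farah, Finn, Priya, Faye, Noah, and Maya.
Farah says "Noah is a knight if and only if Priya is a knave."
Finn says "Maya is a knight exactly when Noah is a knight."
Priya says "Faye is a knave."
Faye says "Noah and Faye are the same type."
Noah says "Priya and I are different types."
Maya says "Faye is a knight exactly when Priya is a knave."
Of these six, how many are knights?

5

The unique consistent assignment is Farah=knight, Finn=knight, Priya=knave, Faye=knight, Noah=knight, Maya=knight.
That has 5 knights.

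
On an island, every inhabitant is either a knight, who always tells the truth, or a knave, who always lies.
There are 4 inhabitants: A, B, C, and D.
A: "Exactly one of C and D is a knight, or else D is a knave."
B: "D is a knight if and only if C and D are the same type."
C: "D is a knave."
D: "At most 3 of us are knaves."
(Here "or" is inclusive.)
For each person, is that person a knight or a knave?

Suppose A is a knave. Then A's statement "exactly one of C and D is a knight, or else D is a knave" would have to be false. Checking the 8 ways to assign the others, none is consistent with every speaker.
(For instance, with B=knave, C=knave, D=knight, A's claim "exactly one of C and D is a knight, or else D is a knave" comes out true where it would need to be false.)
So A must be a knight, making "exactly one of C and D is a knight, or else D is a knave" true. Taking A=knight, B=knave, C=knave, D=knight, each remaining statement checks out:
  B (knave): "D is a knight if and only if C and D are the same type" — false. ✓
  C (knave): "D is a knave" — false. ✓
  D (knight): "at most 3 of us are knaves" — true. ✓
This is the unique consistent assignment.

Knights: A and D. Knaves: B and C.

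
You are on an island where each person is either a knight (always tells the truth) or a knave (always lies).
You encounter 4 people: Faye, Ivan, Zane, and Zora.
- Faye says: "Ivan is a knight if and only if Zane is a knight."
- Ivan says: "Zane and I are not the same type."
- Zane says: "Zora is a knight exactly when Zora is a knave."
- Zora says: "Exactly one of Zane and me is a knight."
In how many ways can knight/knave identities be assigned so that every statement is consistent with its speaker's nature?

4

Consistent assignments:
  Faye=knight, Ivan=knave, Zane=knave, Zora=knight
  Faye=knight, Ivan=knave, Zane=knave, Zora=knave
  Faye=knave, Ivan=knight, Zane=knave, Zora=knight
  Faye=knave, Ivan=knight, Zane=knave, Zora=knave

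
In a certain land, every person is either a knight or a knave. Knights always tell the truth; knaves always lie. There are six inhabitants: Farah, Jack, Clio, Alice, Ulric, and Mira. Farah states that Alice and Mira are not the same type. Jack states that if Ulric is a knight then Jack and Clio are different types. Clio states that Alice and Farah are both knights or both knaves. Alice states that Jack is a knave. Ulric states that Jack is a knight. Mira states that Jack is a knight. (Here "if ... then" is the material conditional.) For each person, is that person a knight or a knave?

Farah is a knight, Jack is a knight, Clio is a knave, Alice is a knave, Ulric is a knight, and Mira is a knight.

Farah is a knight, so "Alice and Mira are not the same type" must be True — and it is.
As a knight, Jack's statement "if Ulric is a knight then Jack and Clio are different types" should be True; it is.
As a knave, Clio's statement "Alice and Farah are both knights or both knaves" should be False; it is.
Alice is a knave, and the claim "Jack is a knave" is indeed False.
Ulric is a knight, and the claim "Jack is a knight" is indeed True.
Mira is a knight, and the claim "Jack is a knight" is indeed True.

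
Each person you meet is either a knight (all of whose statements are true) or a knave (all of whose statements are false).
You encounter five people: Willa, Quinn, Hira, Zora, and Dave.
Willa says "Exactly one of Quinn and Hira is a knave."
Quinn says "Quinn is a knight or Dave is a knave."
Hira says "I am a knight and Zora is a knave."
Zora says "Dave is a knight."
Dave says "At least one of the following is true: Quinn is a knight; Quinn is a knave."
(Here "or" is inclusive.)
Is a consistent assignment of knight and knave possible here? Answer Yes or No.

Yes

One consistent assignment: Willa=knight, Quinn=knight, Hira=knave, Zora=knight, Dave=knight.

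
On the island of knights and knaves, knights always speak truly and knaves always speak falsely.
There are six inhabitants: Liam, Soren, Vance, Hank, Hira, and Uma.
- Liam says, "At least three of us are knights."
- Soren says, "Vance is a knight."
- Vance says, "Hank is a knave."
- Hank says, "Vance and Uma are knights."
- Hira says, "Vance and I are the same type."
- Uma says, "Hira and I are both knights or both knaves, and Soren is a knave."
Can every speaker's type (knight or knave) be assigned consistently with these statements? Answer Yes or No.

Yes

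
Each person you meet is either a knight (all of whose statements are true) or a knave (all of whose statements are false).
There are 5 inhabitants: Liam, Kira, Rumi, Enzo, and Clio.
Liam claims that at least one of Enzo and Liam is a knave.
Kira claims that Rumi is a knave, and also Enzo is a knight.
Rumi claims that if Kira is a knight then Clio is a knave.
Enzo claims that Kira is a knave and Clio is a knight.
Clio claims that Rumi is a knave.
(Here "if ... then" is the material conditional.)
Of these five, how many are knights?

2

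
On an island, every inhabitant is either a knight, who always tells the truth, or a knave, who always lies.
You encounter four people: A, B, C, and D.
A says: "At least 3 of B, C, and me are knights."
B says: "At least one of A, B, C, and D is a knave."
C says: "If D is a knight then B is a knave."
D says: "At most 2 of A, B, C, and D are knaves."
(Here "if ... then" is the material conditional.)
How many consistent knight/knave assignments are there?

1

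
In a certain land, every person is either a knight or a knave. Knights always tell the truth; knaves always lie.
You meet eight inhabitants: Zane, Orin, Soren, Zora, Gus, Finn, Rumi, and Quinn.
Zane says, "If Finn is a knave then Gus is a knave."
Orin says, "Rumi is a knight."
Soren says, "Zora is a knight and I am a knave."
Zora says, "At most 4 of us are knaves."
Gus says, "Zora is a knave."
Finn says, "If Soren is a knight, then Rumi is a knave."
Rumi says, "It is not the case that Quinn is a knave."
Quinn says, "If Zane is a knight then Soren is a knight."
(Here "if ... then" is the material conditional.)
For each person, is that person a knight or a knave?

Knights: Zane, Gus, and Finn. Knaves: Orin, Soren, Zora, Rumi, and Quinn.

Zane is a knight; "if Finn is a knave then Gus is a knave" is true, as required.
Orin (knave): "Rumi is a knight" — false. ✓
Soren (knave): "Zora is a knight and I am a knave" — false. ✓
Zora is a knave; "at most 4 of us are knaves" is false, as required.
As a knight, Gus's statement "Zora is a knave" should be true; it is.
Since Finn is a knight, "if Soren is a knight, then Rumi is a knave" needs to be true, which holds.
Rumi is a knave, so "it is not the case that Quinn is a knave" must be false — and it is.
Quinn is a knave, so "if Zane is a knight then Soren is a knight" must be false — and it is.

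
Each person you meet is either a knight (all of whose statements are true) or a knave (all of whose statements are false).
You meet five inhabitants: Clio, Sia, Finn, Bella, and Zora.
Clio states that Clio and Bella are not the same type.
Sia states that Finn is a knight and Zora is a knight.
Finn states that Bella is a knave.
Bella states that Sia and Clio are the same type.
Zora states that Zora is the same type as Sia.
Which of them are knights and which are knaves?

Clio is a knave, Sia is a knight, Finn is a knight, Bella is a knave, and Zora is a knight.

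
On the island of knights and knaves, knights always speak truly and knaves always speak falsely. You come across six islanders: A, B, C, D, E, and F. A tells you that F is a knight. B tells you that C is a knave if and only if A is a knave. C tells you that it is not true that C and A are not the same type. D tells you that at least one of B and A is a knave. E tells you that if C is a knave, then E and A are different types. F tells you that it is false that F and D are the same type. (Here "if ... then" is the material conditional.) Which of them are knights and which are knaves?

A is a knight, B is a knight, C is a knight, D is a knave, E is a knight, and F is a knight.

Since A is a knight, "F is a knight" needs to be True, which holds.
B is a knight; "C is a knave if and only if A is a knave" is True, as required.
C is a knight, so "it is not true that C and A are not the same type" must be True — and it is.
D (knave): "at least one of B and A is a knave" — false. ✓
E is a knight, and the claim "if C is a knave, then E and A are different types" is indeed True.
F (knight): "it is false that F and D are the same type" — True. ✓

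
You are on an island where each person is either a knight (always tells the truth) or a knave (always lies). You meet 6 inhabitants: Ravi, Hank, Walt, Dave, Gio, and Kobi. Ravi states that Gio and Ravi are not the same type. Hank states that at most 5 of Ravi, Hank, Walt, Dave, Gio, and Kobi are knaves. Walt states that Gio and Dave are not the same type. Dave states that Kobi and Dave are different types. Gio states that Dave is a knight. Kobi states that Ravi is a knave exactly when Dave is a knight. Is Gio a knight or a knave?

Gio is a knave.

Consistent assignments: {Ravi=knave, Hank=knight, Walt=knave, Dave=knave, Gio=knave, Kobi=knave}; {Ravi=knave, Hank=knave, Walt=knave, Dave=knave, Gio=knave, Kobi=knave}
In every consistent assignment, Gio is a knave.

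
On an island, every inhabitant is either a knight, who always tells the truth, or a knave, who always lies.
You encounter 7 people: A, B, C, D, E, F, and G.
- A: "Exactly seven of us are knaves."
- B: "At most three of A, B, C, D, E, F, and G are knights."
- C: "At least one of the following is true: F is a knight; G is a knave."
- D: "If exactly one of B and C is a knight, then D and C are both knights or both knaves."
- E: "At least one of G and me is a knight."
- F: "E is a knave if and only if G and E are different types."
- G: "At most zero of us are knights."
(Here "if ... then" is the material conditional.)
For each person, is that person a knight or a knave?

A is a knave, and the claim "exactly seven of us are knaves" is indeed false.
B (knight): "at most three of A, B, C, D, E, F, and G are knights" — True. ✓
C is a knight, and the claim "at least one of the following is true: F is a knight; G is a knave" is indeed True.
As a knight, D's statement "if exactly one of B and C is a knight, then D and C are both knights or both knaves" should be True; it is.
Since E is a knave, "at least one of G and me is a knight" needs to be false, which holds.
Since F is a knave, "E is a knave if and only if G and E are different types" needs to be false, which holds.
G is a knave, so "at most zero of us are knights" must be false — and it is.

A is a knave, B is a knight, C is a knight, D is a knight, E is a knave, F is a knave, and G is a knave.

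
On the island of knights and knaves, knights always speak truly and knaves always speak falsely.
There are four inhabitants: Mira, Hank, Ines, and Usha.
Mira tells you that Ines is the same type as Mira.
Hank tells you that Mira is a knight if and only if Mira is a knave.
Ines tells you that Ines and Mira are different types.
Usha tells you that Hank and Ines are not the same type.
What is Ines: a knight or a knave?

Ines is a knight.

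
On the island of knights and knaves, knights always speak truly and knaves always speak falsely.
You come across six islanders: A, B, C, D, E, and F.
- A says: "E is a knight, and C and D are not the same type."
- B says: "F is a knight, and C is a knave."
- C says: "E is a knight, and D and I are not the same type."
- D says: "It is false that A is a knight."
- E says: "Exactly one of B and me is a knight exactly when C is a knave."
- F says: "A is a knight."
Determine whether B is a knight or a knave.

B is a knave.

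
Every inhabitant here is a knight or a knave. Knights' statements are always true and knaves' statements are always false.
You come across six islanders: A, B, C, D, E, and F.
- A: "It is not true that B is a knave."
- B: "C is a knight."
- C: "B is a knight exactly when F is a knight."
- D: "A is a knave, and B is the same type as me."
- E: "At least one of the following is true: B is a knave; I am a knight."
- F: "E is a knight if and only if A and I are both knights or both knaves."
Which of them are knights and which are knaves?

Since A is a knight, "it is not true that B is a knave" needs to be True, which holds.
B is a knight, so "C is a knight" must be True — and it is.
C (knight): "B is a knight exactly when F is a knight" — True. ✓
Since D is a knave, "A is a knave, and B is the same type as me" needs to be False, which holds.
E is a knight; "at least one of the following is true: B is a knave; I am a knight" is True, as required.
F (knight): "E is a knight if and only if A and I are both knights or both knaves" — True. ✓

A is a knight, B is a knight, C is a knight, D is a knave, E is a knight, and F is a knight.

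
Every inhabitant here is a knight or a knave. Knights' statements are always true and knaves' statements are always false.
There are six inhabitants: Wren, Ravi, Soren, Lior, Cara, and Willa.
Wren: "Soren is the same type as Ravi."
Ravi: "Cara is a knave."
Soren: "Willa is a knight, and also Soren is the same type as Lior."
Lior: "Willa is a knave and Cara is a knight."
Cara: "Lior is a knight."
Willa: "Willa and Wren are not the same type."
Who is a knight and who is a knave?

Wren (knave): "Soren is the same type as Ravi" — False. ✓
Ravi is a knight, so "Cara is a knave" must be True — and it is.
Soren is a knave, so "Willa is a knight, and also Soren is the same type as Lior" must be False — and it is.
Lior is a knave, and the claim "Willa is a knave and Cara is a knight" is indeed False.
Cara is a knave; "Lior is a knight" is False, as required.
Willa is a knave, and the claim "Willa and Wren are not the same type" is indeed False.

Wren is a knave, Ravi is a knight, Soren is a knave, Lior is a knave, Cara is a knave, and Willa is a knave.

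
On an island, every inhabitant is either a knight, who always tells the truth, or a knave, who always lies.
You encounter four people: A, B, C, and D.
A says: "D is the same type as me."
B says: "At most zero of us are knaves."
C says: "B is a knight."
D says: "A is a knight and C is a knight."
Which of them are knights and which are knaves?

A is a knight, B is a knight, C is a knight, and D is a knight.

Suppose A is a knave. Then A's statement "D is the same type as me" would have to be false. Checking the 8 ways to assign the others, none is consistent with every speaker.
(For instance, with B=knight, C=knight, D=knight, B's claim "at most zero of us are knaves" comes out false where it would need to be true.)
So A must be a knight, making "D is the same type as me" true. Taking A=knight, B=knight, C=knight, D=knight, each remaining statement checks out:
  B (knight): "at most zero of us are knaves" — true. ✓
  C (knight): "B is a knight" — true. ✓
  D (knight): "A is a knight and C is a knight" — true. ✓
This is the unique consistent assignment.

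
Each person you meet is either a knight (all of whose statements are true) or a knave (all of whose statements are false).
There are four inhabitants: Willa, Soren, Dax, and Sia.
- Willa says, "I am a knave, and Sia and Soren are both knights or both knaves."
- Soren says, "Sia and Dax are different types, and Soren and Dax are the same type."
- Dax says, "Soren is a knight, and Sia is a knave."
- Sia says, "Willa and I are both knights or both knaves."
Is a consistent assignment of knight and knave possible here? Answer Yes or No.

No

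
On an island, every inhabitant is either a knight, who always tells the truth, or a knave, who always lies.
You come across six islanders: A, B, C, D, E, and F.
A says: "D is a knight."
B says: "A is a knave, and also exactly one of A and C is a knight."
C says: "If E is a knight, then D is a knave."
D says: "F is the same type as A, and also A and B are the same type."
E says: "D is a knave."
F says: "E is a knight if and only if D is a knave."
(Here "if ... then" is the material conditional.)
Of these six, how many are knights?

The unique consistent assignment is A=knave, B=knight, C=knight, D=knave, E=knight, F=knight.
That has 4 knights.

4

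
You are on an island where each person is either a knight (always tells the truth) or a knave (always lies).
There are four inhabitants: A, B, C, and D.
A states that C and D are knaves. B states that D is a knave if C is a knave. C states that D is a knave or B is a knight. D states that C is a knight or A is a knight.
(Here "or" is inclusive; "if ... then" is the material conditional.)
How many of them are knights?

3

The unique consistent assignment is A=knave, B=knight, C=knight, D=knight.
That has 3 knights.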